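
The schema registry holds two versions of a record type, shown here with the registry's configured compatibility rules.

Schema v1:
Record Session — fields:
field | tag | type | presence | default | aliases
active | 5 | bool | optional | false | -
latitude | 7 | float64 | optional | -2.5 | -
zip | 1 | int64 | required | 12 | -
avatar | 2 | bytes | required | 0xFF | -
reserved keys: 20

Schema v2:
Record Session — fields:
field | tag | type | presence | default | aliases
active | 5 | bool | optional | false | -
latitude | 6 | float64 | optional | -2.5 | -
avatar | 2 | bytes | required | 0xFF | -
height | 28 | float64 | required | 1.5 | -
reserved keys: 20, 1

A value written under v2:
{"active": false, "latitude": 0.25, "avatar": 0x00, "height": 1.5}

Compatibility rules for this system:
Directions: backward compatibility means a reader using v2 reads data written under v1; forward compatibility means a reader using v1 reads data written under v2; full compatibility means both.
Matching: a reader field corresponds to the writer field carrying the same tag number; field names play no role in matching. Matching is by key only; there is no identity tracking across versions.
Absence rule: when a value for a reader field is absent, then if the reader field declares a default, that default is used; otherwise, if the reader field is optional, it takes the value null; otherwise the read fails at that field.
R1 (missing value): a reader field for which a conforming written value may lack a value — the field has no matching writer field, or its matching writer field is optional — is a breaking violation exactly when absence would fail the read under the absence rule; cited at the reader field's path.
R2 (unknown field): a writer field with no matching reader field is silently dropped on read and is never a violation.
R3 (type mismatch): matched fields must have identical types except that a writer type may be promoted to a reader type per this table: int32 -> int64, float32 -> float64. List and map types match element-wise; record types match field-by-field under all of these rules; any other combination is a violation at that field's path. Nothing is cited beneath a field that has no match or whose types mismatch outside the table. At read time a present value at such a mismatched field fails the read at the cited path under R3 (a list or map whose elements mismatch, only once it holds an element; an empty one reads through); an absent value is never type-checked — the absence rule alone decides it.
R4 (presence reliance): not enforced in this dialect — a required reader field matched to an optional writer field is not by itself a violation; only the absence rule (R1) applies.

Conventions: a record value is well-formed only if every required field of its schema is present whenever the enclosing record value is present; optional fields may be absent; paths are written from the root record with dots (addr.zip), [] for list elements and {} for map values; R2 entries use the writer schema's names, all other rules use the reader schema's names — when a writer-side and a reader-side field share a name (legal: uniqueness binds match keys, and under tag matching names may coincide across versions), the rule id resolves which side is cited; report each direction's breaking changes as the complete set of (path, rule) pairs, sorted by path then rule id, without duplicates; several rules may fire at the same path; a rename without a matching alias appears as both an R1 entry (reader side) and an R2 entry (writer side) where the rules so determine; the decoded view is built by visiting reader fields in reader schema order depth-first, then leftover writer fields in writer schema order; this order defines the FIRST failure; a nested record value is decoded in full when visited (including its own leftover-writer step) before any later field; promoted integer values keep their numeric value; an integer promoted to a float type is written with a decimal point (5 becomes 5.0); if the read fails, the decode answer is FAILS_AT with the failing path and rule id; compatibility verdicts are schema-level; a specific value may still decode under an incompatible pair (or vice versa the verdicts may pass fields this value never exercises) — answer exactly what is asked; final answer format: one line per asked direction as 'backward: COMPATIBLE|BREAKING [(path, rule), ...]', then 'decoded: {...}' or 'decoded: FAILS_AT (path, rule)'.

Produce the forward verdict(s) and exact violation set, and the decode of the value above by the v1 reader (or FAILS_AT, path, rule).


forward: COMPATIBLE []; decoded: {"active": false, "latitude": -2.5, "zip": 12, "avatar": 0x00}

arrows below run writer -> reader for Session
forward analysis of Session with v1 as reader and v2 as writer:
  bool -> bool, writer optional: active aligns to active
  latitude has no writer counterpart
  zip has no writer counterpart
  bytes -> bytes, writer required: avatar aligns to avatar
  latitude (writer side), unknown to reader
  height (writer side), unknown to reader
  nothing fires on Session: forward is COMPATIBLE
decode (reader v1):
  active := false
  latitude := -2.5 (missing; default applied)
  zip := 12 (missing; default applied)
  avatar := 0x00
  writer latitude: no reader field; dropped
  writer height: no reader field; dropped
  => decoded: {"active": false, "latitude": -2.5, "zip": 12, "avatar": 0x00}
checking off the Session differences that do not matter here:
  removed field zip from record Session (its key 1 joins the reserved list) -> inert for the asked Session verdict: nothing fires
  added field height to record Session: required float64, tag 28, default 1.5 (in v2 it sits last) -> inert for the asked Session verdict: nothing fires


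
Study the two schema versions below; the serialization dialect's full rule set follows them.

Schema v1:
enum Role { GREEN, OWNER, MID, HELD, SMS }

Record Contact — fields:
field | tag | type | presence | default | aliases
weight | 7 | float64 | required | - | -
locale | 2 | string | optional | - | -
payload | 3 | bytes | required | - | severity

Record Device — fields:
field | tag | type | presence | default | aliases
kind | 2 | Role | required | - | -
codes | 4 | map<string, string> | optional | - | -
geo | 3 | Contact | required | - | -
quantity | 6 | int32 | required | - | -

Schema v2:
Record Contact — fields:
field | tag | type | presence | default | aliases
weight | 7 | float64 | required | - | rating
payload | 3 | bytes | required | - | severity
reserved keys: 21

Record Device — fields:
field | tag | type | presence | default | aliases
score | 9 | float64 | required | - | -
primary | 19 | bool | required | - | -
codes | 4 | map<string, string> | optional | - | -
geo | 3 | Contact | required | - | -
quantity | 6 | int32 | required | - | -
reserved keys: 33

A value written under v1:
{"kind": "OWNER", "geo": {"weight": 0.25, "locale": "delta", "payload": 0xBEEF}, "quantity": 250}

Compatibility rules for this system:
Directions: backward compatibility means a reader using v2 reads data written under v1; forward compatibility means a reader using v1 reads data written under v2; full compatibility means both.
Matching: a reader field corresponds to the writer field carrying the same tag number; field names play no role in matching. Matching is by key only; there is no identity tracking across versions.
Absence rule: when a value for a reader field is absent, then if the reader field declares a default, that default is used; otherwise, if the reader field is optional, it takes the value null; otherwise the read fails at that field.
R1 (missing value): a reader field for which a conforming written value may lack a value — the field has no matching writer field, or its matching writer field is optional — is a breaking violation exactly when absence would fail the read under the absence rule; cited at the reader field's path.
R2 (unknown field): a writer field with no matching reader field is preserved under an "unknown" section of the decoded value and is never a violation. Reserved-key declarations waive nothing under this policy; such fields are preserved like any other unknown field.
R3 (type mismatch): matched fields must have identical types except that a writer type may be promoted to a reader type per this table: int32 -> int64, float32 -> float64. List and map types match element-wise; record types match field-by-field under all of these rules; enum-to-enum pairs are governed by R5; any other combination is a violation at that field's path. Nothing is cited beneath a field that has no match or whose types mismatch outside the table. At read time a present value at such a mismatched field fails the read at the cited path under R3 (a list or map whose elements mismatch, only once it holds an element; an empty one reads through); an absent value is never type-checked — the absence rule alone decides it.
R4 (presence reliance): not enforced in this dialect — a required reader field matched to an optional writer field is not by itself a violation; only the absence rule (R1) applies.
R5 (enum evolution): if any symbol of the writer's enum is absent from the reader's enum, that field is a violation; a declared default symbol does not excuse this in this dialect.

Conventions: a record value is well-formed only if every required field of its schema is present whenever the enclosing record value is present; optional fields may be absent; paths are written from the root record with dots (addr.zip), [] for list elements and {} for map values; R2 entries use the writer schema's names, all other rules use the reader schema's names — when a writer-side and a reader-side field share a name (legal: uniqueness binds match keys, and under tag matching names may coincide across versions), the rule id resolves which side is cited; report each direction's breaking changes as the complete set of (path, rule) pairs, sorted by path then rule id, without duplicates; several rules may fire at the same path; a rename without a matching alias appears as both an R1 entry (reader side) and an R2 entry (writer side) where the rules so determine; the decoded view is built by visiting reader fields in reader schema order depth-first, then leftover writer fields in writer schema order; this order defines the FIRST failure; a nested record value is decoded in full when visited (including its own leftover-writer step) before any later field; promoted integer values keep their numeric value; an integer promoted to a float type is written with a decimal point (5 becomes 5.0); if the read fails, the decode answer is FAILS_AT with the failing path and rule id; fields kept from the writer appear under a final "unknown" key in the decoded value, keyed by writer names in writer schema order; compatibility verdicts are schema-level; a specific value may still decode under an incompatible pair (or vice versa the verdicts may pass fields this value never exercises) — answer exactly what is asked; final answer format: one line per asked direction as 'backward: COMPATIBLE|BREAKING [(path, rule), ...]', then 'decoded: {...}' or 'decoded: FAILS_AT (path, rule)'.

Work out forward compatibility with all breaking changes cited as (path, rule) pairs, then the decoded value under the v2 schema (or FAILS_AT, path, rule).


forward: BREAKING [(kind, R1)]; decoded: FAILS_AT (score, R1)

the writer's type comes first in each Device pair
forward for Device (reader v1, writer v2):
  kind has no writer counterpart
  map<string, string> -> map<string, string>, writer optional: codes aligns to codes
  Contact -> Contact, writer required: geo aligns to geo
  int32 -> int32, writer required: quantity aligns to quantity
  writer score: unknown to reader
  writer primary: unknown to reader
  float64 -> float64, writer required: geo.weight aligns to geo.weight
  geo.locale has no writer counterpart
  bytes -> bytes, writer required: geo.payload aligns to geo.payload
  rule R1 violated at kind
  forward on Device therefore BREAKING (1)
decoding the Device value with the v2 reader:
  read fails at score under R1 (no fill)
  => FAILS_AT (score, R1)
ruling out the remaining Device differences:
  added field primary to record Device: required bool, tag 19 (in v2 it sits immediately before codes) -> its effect on Device is confined to the backward direction, not asked
  removed field locale from record Contact -> no rule fires on it in Device's dialect; the asked verdict holds


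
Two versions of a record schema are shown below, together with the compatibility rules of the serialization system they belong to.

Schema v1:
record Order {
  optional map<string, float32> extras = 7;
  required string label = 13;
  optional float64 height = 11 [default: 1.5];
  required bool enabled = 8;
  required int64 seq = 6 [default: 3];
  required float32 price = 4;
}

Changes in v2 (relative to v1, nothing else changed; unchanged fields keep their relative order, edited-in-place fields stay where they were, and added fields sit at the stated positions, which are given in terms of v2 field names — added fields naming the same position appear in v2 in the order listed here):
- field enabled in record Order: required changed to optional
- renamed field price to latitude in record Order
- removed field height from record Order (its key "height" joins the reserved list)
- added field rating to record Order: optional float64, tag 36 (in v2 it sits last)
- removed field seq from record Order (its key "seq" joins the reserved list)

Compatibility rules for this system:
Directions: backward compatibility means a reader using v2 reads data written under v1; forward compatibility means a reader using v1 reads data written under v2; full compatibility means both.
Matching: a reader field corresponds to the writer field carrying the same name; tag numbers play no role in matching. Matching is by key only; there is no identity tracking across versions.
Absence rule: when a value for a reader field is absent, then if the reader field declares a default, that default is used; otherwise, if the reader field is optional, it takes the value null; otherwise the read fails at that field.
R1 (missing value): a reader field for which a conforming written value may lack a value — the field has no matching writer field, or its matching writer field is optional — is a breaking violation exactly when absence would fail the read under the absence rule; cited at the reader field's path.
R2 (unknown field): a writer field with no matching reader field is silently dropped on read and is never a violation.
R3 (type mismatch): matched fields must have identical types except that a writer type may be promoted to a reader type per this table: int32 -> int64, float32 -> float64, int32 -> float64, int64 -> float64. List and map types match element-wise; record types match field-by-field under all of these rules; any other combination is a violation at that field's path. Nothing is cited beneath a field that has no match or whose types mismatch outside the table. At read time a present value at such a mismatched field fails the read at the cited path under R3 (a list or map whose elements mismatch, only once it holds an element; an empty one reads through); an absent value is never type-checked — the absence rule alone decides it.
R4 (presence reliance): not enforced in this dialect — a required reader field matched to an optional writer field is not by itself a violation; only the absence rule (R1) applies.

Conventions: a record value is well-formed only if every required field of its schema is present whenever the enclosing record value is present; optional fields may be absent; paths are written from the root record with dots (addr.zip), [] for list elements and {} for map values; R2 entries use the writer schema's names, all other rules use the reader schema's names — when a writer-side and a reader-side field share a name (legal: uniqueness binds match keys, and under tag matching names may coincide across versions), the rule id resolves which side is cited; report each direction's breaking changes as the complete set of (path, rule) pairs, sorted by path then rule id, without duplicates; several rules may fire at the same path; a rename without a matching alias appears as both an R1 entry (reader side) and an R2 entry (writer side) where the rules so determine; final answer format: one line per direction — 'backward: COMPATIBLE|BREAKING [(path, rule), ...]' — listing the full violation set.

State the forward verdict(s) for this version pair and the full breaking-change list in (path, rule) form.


the writer's type comes first in each Order pair
checking forward for Order: reader v1 against writer v2:
  map<string, float32> -> map<string, float32>, writer optional: extras aligns to extras
  string -> string, writer required: label aligns to label
  height has no writer counterpart
  bool -> bool, writer optional: enabled aligns to enabled
  seq has no writer counterpart
  price has no writer counterpart
  leftover writer field: latitude
  leftover writer field: rating
  violation R1 at enabled
  violation R1 at price
  => 2 violation(s): forward is BREAKING for Order
the other Order changes do not affect what is asked:
  removed field height from record Order (its key "height" joins the reserved list) -> no rule fires on it in Order's dialect; the asked verdict holds
  added field rating to record Order: optional float64, tag 36 (in v2 it sits last) -> no rule fires on it in Order's dialect; the asked verdict holds
  removed field seq from record Order (its key "seq" joins the reserved list) -> no rule fires on it in Order's dialect; the asked verdict holds

forward: BREAKING [(enabled, R1), (price, R1)]


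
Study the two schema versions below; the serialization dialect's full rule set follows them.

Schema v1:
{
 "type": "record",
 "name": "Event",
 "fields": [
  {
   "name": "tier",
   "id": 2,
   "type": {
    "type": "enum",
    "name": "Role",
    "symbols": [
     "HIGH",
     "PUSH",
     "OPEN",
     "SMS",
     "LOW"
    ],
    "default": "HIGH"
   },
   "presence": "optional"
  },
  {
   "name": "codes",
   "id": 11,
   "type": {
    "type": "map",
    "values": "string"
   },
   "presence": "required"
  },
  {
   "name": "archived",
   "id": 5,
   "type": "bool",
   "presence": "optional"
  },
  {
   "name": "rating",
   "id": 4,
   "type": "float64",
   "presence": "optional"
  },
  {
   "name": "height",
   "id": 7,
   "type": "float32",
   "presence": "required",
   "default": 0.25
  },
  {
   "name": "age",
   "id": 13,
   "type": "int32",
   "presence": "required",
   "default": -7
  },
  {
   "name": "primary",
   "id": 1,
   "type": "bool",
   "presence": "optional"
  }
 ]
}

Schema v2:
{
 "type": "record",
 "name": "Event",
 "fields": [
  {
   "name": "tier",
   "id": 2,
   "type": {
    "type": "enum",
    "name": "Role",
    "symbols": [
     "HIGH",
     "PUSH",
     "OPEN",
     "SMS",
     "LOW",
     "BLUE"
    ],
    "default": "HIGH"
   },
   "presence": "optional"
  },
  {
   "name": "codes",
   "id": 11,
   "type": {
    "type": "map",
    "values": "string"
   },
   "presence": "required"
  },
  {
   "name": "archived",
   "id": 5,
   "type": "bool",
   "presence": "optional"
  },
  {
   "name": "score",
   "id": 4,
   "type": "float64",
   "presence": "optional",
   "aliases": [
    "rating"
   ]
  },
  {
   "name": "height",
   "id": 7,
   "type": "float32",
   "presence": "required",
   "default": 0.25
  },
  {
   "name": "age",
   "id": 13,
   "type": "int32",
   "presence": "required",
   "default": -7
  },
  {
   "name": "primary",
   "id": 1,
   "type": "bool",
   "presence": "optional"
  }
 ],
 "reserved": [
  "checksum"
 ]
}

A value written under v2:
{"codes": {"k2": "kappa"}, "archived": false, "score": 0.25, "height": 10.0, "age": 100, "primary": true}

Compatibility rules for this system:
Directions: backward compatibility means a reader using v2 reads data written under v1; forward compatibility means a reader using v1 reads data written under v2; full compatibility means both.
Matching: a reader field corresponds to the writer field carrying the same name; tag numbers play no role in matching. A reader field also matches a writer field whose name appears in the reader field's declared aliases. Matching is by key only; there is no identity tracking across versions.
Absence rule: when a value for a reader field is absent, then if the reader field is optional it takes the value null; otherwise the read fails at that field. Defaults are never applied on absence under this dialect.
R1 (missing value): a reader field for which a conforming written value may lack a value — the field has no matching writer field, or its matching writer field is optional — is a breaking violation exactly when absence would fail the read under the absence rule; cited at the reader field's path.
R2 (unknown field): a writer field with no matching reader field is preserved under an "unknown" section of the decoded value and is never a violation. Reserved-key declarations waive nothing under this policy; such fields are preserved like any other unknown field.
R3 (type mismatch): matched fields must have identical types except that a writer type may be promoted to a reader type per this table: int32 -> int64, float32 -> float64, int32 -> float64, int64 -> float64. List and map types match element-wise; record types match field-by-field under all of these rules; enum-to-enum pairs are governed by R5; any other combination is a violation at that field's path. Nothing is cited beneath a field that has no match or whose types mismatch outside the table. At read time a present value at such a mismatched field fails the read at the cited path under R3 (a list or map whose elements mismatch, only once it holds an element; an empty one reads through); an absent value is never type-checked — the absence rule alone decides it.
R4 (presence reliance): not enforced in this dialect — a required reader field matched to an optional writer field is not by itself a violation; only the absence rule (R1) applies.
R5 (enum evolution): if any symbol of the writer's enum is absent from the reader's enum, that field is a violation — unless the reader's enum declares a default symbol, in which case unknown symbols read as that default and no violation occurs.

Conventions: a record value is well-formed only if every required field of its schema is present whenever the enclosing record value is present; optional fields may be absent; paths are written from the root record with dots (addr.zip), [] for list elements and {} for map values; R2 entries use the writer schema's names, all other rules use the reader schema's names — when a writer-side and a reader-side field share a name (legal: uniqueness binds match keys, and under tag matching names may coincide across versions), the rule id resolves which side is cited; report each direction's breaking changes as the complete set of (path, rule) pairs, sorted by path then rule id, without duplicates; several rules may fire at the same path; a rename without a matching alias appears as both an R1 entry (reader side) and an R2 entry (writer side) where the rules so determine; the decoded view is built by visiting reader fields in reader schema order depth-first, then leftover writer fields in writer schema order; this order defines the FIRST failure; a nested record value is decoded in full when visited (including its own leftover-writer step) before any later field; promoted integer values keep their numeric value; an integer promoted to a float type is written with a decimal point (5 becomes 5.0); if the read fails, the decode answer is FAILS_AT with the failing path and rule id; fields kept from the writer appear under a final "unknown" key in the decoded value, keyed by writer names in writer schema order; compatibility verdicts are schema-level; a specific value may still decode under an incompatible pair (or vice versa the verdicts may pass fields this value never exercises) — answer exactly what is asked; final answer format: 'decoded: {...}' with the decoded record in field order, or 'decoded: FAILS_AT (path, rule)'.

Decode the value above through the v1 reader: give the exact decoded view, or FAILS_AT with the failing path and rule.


in Event below, arrows point writer -> reader
decode walk for Event under reader schema v1:
  tier := null (absent, optional -> null)
  codes := {"k2": "kappa"}
  archived := false
  rating := null (absent, optional -> null)
  height := 10.0
  age := 100
  primary := true
  writer score: kept under "unknown"
  => decoded: {"tier": null, "codes": {"k2": "kappa"}, "archived": false, "rating": null, "height": 10.0, "age": 100, "primary": true, "unknown": {"score": 0.25}}
the other Event changes do not affect what is asked:
  enum Role (field tier in record Event): symbol BLUE added -> no rule fires on it and the decoded Event view is identical with or without it

decoded: {"tier": null, "codes": {"k2": "kappa"}, "archived": false, "rating": null, "height": 10.0, "age": 100, "primary": true, "unknown": {"score": 0.25}}


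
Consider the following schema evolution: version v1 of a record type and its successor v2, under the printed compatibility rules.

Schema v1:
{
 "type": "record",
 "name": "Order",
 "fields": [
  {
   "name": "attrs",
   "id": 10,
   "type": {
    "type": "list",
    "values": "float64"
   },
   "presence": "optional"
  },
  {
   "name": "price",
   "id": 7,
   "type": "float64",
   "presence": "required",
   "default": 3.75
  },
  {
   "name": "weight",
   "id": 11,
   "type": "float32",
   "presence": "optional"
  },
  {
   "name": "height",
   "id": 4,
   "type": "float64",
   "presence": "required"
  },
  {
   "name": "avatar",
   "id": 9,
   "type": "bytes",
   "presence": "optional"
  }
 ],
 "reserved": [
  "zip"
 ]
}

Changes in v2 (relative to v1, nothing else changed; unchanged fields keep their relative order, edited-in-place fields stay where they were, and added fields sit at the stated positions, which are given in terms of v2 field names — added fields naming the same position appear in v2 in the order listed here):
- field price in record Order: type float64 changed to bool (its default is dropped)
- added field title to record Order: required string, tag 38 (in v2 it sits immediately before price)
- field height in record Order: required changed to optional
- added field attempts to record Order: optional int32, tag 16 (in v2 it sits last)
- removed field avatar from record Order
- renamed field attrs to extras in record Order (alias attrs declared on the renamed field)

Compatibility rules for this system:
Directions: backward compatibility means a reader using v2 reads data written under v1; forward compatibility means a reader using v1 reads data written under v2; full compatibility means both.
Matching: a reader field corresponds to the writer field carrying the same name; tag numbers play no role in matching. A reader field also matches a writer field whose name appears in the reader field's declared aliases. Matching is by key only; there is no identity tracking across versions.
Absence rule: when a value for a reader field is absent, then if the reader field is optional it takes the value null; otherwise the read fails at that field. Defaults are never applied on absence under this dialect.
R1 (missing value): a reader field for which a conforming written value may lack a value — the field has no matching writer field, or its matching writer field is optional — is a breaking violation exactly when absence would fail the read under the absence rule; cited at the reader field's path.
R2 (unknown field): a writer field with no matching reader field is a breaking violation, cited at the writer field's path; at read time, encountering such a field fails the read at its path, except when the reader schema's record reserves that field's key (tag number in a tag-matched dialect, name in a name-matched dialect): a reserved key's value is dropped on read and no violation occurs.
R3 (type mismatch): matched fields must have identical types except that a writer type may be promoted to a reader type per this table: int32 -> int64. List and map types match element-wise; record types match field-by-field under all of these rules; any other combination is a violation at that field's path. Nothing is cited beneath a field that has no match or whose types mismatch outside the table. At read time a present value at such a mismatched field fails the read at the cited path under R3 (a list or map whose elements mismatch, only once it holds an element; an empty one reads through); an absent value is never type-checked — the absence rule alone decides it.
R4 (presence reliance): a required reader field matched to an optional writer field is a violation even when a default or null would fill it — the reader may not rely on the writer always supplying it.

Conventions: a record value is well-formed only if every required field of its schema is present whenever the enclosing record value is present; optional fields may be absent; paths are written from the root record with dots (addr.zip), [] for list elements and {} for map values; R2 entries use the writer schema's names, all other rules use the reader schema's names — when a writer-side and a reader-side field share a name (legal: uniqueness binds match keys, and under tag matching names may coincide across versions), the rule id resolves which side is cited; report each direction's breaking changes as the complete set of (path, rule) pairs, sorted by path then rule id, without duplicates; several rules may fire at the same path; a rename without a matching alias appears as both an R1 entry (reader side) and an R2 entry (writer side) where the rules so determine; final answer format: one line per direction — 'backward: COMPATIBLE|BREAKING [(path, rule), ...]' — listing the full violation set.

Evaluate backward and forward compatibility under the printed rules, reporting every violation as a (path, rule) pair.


in Order below, arrows point writer -> reader
backward on Order — v2 reading data written by v1:
  extras: list<float64> -> list<float64>, writer optional; from attrs
  no writer field matches reader title
  price: float64 -> bool, writer required; from price
  weight: float32 -> float32, writer optional; from weight
  height: float64 -> float64, writer required; from height
  no writer field matches reader attempts
  writer field avatar has no reader counterpart
  breaking: (avatar, R2)
  breaking: (price, R3)
  breaking: (title, R1)
  => backward verdict for Order: BREAKING, 3 violation(s)
forward on Order — v1 reading data written by v2:
  no writer field matches reader attrs
  price: bool -> float64, writer required; from price
  weight: float32 -> float32, writer optional; from weight
  height: float64 -> float64, writer optional; from height
  no writer field matches reader avatar
  writer field extras has no reader counterpart
  writer field title has no reader counterpart
  writer field attempts has no reader counterpart
  breaking: (attempts, R2)
  breaking: (extras, R2)
  breaking: (height, R1)
  breaking: (height, R4)
  breaking: (price, R3)
  breaking: (title, R2)
  => forward verdict for Order: BREAKING, 6 violation(s)

backward: BREAKING [(avatar, R2), (price, R3), (title, R1)]; forward: BREAKING [(attempts, R2), (extras, R2), (height, R1), (height, R4), (price, R3), (title, R2)]


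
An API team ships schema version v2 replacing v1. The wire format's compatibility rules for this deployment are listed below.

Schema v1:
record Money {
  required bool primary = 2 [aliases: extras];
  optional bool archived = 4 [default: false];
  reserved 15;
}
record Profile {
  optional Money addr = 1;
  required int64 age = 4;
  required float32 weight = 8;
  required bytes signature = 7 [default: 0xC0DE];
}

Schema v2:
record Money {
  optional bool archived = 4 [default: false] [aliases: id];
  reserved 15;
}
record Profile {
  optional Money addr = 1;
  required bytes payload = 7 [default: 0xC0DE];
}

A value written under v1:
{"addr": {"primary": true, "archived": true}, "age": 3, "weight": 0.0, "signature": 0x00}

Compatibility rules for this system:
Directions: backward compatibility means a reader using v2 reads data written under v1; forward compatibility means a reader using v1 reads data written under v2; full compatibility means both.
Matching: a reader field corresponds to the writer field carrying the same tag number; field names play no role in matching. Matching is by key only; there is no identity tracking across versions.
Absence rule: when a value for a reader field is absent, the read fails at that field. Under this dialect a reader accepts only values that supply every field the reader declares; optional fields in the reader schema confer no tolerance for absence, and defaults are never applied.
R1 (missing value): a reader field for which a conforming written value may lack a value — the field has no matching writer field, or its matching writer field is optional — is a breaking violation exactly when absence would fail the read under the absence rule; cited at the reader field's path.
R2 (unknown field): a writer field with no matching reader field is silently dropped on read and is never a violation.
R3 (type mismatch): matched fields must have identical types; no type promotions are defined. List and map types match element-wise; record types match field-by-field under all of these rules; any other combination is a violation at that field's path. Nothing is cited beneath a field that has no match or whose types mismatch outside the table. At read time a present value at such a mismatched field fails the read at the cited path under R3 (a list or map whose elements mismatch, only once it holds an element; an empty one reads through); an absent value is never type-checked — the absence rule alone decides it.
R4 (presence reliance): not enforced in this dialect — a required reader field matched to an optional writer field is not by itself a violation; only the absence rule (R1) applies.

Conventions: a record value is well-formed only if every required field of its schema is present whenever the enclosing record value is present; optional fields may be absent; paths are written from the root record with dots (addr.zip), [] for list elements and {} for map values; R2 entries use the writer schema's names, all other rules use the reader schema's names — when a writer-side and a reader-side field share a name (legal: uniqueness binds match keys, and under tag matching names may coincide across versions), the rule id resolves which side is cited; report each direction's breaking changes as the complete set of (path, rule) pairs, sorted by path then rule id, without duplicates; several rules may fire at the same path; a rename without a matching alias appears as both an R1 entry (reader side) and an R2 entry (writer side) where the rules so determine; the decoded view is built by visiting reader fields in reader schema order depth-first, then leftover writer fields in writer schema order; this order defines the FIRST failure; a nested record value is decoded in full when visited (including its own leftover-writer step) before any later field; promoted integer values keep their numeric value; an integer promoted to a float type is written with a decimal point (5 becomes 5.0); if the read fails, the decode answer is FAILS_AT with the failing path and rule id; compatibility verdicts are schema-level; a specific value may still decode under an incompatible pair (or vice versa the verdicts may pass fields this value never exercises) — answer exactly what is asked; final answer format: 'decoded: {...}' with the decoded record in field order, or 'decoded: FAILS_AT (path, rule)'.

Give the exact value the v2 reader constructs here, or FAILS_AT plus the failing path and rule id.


decoded: {"addr": {"archived": true}, "payload": 0x00}

arrows below run writer -> reader for Profile
decoding the Profile value with the v2 reader:
  addr.archived := true
  writer addr.primary: unknown -> dropped
  payload := 0x00 (from writer signature)
  writer age: unknown -> dropped
  writer weight: unknown -> dropped
  => decoded: {"addr": {"archived": true}, "payload": 0x00}


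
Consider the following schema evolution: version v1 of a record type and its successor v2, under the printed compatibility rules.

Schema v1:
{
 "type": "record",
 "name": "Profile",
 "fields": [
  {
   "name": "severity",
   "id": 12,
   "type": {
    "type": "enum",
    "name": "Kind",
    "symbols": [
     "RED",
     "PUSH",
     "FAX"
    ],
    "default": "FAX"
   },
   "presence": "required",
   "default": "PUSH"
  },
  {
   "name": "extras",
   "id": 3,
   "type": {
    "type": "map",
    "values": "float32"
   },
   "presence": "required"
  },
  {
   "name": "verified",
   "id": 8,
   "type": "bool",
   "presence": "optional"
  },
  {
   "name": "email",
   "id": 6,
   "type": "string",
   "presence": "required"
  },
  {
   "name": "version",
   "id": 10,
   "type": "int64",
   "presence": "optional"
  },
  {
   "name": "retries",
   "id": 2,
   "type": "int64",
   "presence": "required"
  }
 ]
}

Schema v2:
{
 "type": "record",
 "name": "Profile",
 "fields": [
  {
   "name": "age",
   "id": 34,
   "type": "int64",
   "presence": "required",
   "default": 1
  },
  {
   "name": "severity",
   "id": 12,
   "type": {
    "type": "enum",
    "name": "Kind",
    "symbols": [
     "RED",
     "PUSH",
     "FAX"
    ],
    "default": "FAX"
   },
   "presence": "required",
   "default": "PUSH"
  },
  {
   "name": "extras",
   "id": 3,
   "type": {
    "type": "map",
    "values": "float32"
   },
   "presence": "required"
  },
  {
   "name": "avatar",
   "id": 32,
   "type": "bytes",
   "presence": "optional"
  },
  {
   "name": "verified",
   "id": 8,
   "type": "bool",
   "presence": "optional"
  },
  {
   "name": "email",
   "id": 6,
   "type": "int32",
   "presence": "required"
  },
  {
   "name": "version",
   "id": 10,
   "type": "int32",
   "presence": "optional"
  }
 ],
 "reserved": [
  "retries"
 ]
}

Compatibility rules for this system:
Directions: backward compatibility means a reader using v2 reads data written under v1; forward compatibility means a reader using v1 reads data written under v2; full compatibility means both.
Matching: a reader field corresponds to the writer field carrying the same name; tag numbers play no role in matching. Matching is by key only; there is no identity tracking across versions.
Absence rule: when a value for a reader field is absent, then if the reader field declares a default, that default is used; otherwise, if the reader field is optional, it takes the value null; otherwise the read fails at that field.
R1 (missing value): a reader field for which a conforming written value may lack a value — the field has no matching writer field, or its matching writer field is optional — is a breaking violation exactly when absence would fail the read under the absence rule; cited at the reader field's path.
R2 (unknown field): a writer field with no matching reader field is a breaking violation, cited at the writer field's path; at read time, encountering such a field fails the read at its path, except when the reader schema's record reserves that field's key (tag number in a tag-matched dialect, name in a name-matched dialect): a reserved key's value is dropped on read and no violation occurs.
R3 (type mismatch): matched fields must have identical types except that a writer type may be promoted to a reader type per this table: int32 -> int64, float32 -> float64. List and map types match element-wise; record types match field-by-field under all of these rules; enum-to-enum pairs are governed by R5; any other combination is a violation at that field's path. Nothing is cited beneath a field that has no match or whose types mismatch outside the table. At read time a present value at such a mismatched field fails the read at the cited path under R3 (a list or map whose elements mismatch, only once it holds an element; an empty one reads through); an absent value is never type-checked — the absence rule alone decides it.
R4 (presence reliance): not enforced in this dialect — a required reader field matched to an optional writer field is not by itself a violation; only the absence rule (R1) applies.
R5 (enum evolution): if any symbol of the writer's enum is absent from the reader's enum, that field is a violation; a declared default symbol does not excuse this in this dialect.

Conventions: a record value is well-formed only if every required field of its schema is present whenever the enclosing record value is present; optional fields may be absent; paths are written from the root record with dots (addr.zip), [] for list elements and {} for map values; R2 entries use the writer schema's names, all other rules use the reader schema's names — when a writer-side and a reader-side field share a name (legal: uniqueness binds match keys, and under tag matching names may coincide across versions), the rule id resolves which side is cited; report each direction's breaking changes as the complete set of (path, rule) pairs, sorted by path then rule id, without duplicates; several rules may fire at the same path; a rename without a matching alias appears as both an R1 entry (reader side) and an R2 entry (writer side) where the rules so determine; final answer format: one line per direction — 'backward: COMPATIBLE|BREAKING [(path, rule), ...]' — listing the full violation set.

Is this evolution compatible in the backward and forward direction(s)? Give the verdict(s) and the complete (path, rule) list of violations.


each type pair in Profile: writer, then reader
backward on Profile — v2 reading data written by v1:
  age: no writer-side match
  severity: paired with writer severity (Kind -> Kind; writer required)
  extras: paired with writer extras (map<string, float32> -> map<string, float32>; writer required)
  avatar: no writer-side match
  verified: paired with writer verified (bool -> bool; writer optional)
  email: paired with writer email (string -> int32; writer required)
  version: paired with writer version (int64 -> int32; writer optional)
  writer field retries has no reader counterpart
  R3 fires at email
  R3 fires at version
  => backward verdict for Profile: BREAKING, 2 violation(s)
forward on Profile — v1 reading data written by v2:
  severity: paired with writer severity (Kind -> Kind; writer required)
  extras: paired with writer extras (map<string, float32> -> map<string, float32>; writer required)
  verified: paired with writer verified (bool -> bool; writer optional)
  email: paired with writer email (int32 -> string; writer required)
  version: paired with writer version (int32 -> int64; writer optional)
  retries: no writer-side match
  writer field age has no reader counterpart
  writer field avatar has no reader counterpart
  R2 fires at age
  R2 fires at avatar
  R3 fires at email
  R1 fires at retries
  => forward verdict for Profile: BREAKING, 4 violation(s)

backward: BREAKING [(email, R3), (version, R3)]; forward: BREAKING [(age, R2), (avatar, R2), (email, R3), (retries, R1)]
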